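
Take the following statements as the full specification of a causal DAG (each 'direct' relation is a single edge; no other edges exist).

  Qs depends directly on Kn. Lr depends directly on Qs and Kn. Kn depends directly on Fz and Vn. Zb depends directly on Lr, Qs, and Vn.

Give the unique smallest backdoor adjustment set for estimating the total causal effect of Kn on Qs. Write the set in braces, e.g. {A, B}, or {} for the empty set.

{}

Variables eligible for adjustment (non-descendants of Kn, excluding Kn and Qs): {Fz, Vn}.
Backdoor paths from Kn to Qs:
  P1: Kn <- Vn -> Zb <- Qs
  P2: Kn <- Vn -> Zb <- Lr <- Qs
Each backdoor path contains an unconditioned collider, so every path is already blocked with the empty conditioning set:
  P1: blocked at collider Zb (neither it nor any descendant is in the conditioning set).
  P2: blocked at collider Zb (neither it nor any descendant is in the conditioning set).
The empty set is therefore the unique smallest valid set.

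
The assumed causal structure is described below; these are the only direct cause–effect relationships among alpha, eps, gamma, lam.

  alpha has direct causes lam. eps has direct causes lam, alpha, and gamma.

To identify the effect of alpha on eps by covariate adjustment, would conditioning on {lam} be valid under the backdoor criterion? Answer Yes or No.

Backdoor paths from alpha to eps (paths whose first edge points into alpha):
  P1: alpha <- lam -> eps
Condition 1 (no descendant of alpha in the set): holds — descendants of alpha are {eps}; none are in {lam}.
Condition 2 (every backdoor path blocked by {lam}):
  P1: blocked at fork node lam ∈ conditioning set.
{lam} satisfies the backdoor criterion.

Yes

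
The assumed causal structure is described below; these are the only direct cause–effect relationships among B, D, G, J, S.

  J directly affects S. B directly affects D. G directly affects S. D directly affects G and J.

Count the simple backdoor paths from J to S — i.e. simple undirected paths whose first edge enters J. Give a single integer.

1

A backdoor path from J to S is any simple undirected path whose first edge points into J (i.e. leaves J via a parent).
Parents of J: {D}.
Enumerating:
  P1: J <- D -> G -> S
That exhausts the simple backdoor paths. Count: 1.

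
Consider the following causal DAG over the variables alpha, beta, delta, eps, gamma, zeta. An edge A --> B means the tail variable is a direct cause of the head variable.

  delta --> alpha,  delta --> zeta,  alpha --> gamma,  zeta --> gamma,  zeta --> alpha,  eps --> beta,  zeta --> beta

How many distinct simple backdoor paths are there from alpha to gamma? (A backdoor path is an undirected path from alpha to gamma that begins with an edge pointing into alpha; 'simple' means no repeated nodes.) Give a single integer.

A backdoor path from alpha to gamma is any simple undirected path whose first edge points into alpha (i.e. leaves alpha via a parent).
Parents of alpha: {delta, zeta}.
Enumerating:
  P1: alpha <- delta -> zeta -> gamma
  P2: alpha <- zeta -> gamma
That exhausts the simple backdoor paths. Count: 2.

2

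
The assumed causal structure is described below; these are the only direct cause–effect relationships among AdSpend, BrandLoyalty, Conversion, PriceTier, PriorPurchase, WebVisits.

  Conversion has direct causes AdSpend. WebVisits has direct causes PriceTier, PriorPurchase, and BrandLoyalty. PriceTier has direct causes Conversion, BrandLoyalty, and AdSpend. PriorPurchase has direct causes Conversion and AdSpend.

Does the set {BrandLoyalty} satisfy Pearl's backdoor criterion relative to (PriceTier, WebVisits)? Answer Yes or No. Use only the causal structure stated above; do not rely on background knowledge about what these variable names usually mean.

No

Backdoor paths from PriceTier to WebVisits (paths whose first edge points into PriceTier):
  P1: PriceTier <- AdSpend -> Conversion -> PriorPurchase -> WebVisits
  P2: PriceTier <- AdSpend -> PriorPurchase -> WebVisits
  P3: PriceTier <- BrandLoyalty -> WebVisits
  P4: PriceTier <- Conversion <- AdSpend -> PriorPurchase -> WebVisits
  P5: PriceTier <- Conversion -> PriorPurchase -> WebVisits
Condition 1 (no descendant of PriceTier in the set): holds — descendants of PriceTier are {WebVisits}; none are in {BrandLoyalty}.
Condition 2 (every backdoor path blocked by {BrandLoyalty}):
  P1: open — no interior node is in the conditioning set.
  P2: open — no interior node is in the conditioning set.
  P3: blocked at fork node BrandLoyalty ∈ conditioning set.
  P4: open — no interior node is in the conditioning set.
  P5: open — no interior node is in the conditioning set.
{BrandLoyalty} does not satisfy the backdoor criterion.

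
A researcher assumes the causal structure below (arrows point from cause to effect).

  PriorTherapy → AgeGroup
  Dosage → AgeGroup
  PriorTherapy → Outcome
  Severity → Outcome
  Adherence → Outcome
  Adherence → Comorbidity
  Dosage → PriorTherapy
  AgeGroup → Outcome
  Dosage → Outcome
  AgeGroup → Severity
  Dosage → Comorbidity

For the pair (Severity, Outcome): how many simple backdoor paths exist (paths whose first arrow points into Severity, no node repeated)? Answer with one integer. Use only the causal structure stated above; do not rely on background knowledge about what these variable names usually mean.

7

A backdoor path from Severity to Outcome is any simple undirected path whose first edge points into Severity (i.e. leaves Severity via a parent).
Parents of Severity: {AgeGroup}.
Enumerating:
  P1: Severity <- AgeGroup <- Dosage -> PriorTherapy -> Outcome
  P2: Severity <- AgeGroup <- Dosage -> Comorbidity <- Adherence -> Outcome
  P3: Severity <- AgeGroup <- Dosage -> Outcome
  P4: Severity <- AgeGroup <- PriorTherapy <- Dosage -> Comorbidity <- Adherence -> Outcome
  P5: Severity <- AgeGroup <- PriorTherapy <- Dosage -> Outcome
  P6: Severity <- AgeGroup <- PriorTherapy -> Outcome
  P7: Severity <- AgeGroup -> Outcome
That exhausts the simple backdoor paths. Count: 7.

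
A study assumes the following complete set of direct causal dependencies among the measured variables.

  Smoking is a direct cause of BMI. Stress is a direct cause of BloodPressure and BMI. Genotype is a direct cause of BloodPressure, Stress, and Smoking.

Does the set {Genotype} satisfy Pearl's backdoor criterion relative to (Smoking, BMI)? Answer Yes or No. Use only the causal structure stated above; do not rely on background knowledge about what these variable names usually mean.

Backdoor paths from Smoking to BMI (paths whose first edge points into Smoking):
  P1: Smoking <- Genotype -> Stress -> BMI
  P2: Smoking <- Genotype -> BloodPressure <- Stress -> BMI
Condition 1 (no descendant of Smoking in the set): holds — descendants of Smoking are {BMI}; none are in {Genotype}.
Condition 2 (every backdoor path blocked by {Genotype}):
  P1: blocked at fork node Genotype ∈ conditioning set.
  P2: blocked at fork node Genotype ∈ conditioning set.
{Genotype} satisfies the backdoor criterion.

Yes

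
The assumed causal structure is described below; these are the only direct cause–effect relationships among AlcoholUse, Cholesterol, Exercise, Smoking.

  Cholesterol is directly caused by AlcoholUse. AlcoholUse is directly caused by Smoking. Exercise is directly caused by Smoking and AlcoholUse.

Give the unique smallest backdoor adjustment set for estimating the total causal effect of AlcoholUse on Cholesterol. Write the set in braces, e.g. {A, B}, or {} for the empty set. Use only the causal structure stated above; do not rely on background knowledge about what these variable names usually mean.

{}

Variables eligible for adjustment (non-descendants of AlcoholUse, excluding AlcoholUse and Cholesterol): {Smoking}.
Backdoor paths from AlcoholUse to Cholesterol:
  (none)
With no backdoor paths the empty set already satisfies the criterion, and it is trivially minimal.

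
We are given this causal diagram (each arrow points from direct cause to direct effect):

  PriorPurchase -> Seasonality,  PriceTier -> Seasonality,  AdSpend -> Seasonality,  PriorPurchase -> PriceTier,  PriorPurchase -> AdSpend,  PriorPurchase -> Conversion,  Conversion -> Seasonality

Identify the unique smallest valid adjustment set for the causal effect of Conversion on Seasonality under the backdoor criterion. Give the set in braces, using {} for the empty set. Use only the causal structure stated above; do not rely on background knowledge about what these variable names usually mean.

Variables eligible for adjustment (non-descendants of Conversion, excluding Conversion and Seasonality): {AdSpend, PriceTier, PriorPurchase}.
Backdoor paths from Conversion to Seasonality:
  P1: Conversion <- PriorPurchase -> AdSpend -> Seasonality
  P2: Conversion <- PriorPurchase -> PriceTier -> Seasonality
  P3: Conversion <- PriorPurchase -> Seasonality
The empty set is not sufficient: P1 (Conversion <- PriorPurchase -> AdSpend -> Seasonality) has no collider blocking it and no conditioned non-collider, so it is open.
Try {PriorPurchase}:
  P1: blocked at fork node PriorPurchase ∈ conditioning set.
  P2: blocked at fork node PriorPurchase ∈ conditioning set.
  P3: blocked at fork node PriorPurchase ∈ conditioning set.
{PriorPurchase} contains no descendant of Conversion and blocks every backdoor path.
No other singleton works — e.g. {AdSpend} leaves P2 open — so {PriorPurchase} is the unique smallest valid adjustment set.

{PriorPurchase}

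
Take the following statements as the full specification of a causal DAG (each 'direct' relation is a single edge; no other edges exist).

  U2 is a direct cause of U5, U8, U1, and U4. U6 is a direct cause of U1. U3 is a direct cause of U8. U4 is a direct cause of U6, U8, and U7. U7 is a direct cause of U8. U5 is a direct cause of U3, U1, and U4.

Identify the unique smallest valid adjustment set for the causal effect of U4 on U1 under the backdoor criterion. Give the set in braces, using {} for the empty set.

{U2, U5}

Variables eligible for adjustment (non-descendants of U4, excluding U4 and U1): {U2, U3, U5}.
Backdoor paths from U4 to U1:
  P1: U4 <- U2 -> U5 -> U1
  P2: U4 <- U2 -> U8 <- U3 <- U5 -> U1
  P3: U4 <- U2 -> U1
  P4: U4 <- U5 <- U2 -> U1
  P5: U4 <- U5 -> U3 -> U8 <- U2 -> U1
  P6: U4 <- U5 -> U1
The empty set is not sufficient: P1 (U4 <- U2 -> U5 -> U1) has no collider blocking it and no conditioned non-collider, so it is open.
Try {U2, U5}:
  P1: blocked at fork node U2 ∈ conditioning set.
  P2: blocked at fork node U2 ∈ conditioning set.
  P3: blocked at fork node U2 ∈ conditioning set.
  P4: blocked at chain node U5 ∈ conditioning set.
  P5: blocked at fork node U5 ∈ conditioning set.
  P6: blocked at fork node U5 ∈ conditioning set.
{U2, U5} contains no descendant of U4 and blocks every backdoor path.
Every element of {U2, U5} is needed (dropping U2 leaves P3 open; dropping U5 leaves P6 open), so no proper subset is valid.
Among all size-2 subsets of the eligible variables, only {U2, U5} blocks every backdoor path, so it is the unique smallest valid adjustment set.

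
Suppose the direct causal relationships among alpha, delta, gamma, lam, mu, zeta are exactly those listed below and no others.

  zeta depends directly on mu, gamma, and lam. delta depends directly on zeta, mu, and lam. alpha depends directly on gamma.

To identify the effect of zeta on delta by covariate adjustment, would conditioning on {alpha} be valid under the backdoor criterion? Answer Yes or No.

No

Backdoor paths from zeta to delta (paths whose first edge points into zeta):
  P1: zeta <- lam -> delta
  P2: zeta <- mu -> delta
Condition 1 (no descendant of zeta in the set): holds — descendants of zeta are {delta}; none are in {alpha}.
Condition 2 (every backdoor path blocked by {alpha}):
  P1: open — no interior node is in the conditioning set.
  P2: open — no interior node is in the conditioning set.
{alpha} does not satisfy the backdoor criterion.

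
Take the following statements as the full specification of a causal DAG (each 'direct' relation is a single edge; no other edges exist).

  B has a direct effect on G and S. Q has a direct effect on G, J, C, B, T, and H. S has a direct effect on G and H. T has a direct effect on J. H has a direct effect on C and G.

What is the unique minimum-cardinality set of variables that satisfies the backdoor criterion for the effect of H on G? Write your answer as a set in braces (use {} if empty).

Variables eligible for adjustment (non-descendants of H, excluding H and G): {B, J, Q, S, T}.
Backdoor paths from H to G:
  P1: H <- Q -> B -> S -> G
  P2: H <- Q -> B -> G
  P3: H <- Q -> G
  P4: H <- S <- B <- Q -> G
  P5: H <- S <- B -> G
  P6: H <- S -> G
The empty set is not sufficient: P1 (H <- Q -> B -> S -> G) has no collider blocking it and no conditioned non-collider, so it is open.
Try {Q, S}:
  P1: blocked at fork node Q ∈ conditioning set.
  P2: blocked at fork node Q ∈ conditioning set.
  P3: blocked at fork node Q ∈ conditioning set.
  P4: blocked at chain node S ∈ conditioning set.
  P5: blocked at chain node S ∈ conditioning set.
  P6: blocked at fork node S ∈ conditioning set.
{Q, S} contains no descendant of H and blocks every backdoor path.
Every element of {Q, S} is needed (dropping Q leaves P2 open; dropping S leaves P5 open), so no proper subset is valid.
Among all size-2 subsets of the eligible variables, only {Q, S} blocks every backdoor path, so it is the unique smallest valid adjustment set.

{Q, S}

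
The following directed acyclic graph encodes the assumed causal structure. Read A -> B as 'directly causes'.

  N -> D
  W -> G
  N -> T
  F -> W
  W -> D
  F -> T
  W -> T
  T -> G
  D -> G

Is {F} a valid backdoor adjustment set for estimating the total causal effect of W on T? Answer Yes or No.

Backdoor paths from W to T (paths whose first edge points into W):
  P1: W <- F -> T
Condition 1 (no descendant of W in the set): holds — descendants of W are {D, G, T}; none are in {F}.
Condition 2 (every backdoor path blocked by {F}):
  P1: blocked at fork node F ∈ conditioning set.
{F} satisfies the backdoor criterion.

Yes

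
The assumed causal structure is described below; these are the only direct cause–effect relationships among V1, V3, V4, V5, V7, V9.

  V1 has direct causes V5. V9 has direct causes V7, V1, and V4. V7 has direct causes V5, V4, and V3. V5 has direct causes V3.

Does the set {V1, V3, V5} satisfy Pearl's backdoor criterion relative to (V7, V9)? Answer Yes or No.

No

Backdoor paths from V7 to V9 (paths whose first edge points into V7):
  P1: V7 <- V4 -> V9
  P2: V7 <- V3 -> V5 -> V1 -> V9
  P3: V7 <- V5 -> V1 -> V9
Condition 1 (no descendant of V7 in the set): holds — descendants of V7 are {V9}; none are in {V1, V3, V5}.
Condition 2 (every backdoor path blocked by {V1, V3, V5}):
  P1: open — no interior node is in the conditioning set.
  P2: blocked at fork node V3 ∈ conditioning set.
  P3: blocked at fork node V5 ∈ conditioning set.
{V1, V3, V5} does not satisfy the backdoor criterion.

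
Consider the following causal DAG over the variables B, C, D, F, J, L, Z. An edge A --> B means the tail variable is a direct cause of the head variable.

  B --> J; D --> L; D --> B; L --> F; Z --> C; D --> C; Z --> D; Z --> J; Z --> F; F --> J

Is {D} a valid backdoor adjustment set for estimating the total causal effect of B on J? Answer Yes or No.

Backdoor paths from B to J (paths whose first edge points into B):
  P1: B <- D <- Z -> F -> J
  P2: B <- D <- Z -> J
  P3: B <- D -> L -> F <- Z -> J
  P4: B <- D -> L -> F -> J
  P5: B <- D -> C <- Z -> F -> J
  P6: B <- D -> C <- Z -> J
Condition 1 (no descendant of B in the set): holds — descendants of B are {J}; none are in {D}.
Condition 2 (every backdoor path blocked by {D}):
  P1: blocked at chain node D ∈ conditioning set.
  P2: blocked at chain node D ∈ conditioning set.
  P3: blocked at fork node D ∈ conditioning set.
  P4: blocked at fork node D ∈ conditioning set.
  P5: blocked at fork node D ∈ conditioning set.
  P6: blocked at fork node D ∈ conditioning set.
{D} satisfies the backdoor criterion.

Yes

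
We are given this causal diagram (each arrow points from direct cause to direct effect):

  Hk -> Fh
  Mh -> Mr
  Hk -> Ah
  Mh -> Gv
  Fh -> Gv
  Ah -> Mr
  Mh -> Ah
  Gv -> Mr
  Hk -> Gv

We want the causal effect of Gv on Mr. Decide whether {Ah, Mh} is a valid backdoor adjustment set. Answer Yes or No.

Backdoor paths from Gv to Mr (paths whose first edge points into Gv):
  P1: Gv <- Hk -> Ah <- Mh -> Mr
  P2: Gv <- Hk -> Ah -> Mr
  P3: Gv <- Fh <- Hk -> Ah <- Mh -> Mr
  P4: Gv <- Fh <- Hk -> Ah -> Mr
  P5: Gv <- Mh -> Ah -> Mr
  P6: Gv <- Mh -> Mr
Condition 1 (no descendant of Gv in the set): holds — descendants of Gv are {Mr}; none are in {Ah, Mh}.
Condition 2 (every backdoor path blocked by {Ah, Mh}):
  P1: blocked at fork node Mh ∈ conditioning set.
  P2: blocked at chain node Ah ∈ conditioning set.
  P3: blocked at fork node Mh ∈ conditioning set.
  P4: blocked at chain node Ah ∈ conditioning set.
  P5: blocked at fork node Mh ∈ conditioning set.
  P6: blocked at fork node Mh ∈ conditioning set.
{Ah, Mh} satisfies the backdoor criterion.

Yes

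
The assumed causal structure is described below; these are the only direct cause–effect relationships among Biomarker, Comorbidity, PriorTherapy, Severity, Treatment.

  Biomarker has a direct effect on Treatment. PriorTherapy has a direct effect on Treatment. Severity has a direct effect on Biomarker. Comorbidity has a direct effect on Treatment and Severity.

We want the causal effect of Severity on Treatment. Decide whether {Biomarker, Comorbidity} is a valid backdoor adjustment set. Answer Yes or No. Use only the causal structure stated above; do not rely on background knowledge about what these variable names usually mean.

No

Backdoor paths from Severity to Treatment (paths whose first edge points into Severity):
  P1: Severity <- Comorbidity -> Treatment
Condition 1 (no descendant of Severity in the set): FAILS — Biomarker is a descendant of Severity.
Condition 2 (every backdoor path blocked by {Biomarker, Comorbidity}):
  P1: blocked at fork node Comorbidity ∈ conditioning set.
{Biomarker, Comorbidity} does not satisfy the backdoor criterion.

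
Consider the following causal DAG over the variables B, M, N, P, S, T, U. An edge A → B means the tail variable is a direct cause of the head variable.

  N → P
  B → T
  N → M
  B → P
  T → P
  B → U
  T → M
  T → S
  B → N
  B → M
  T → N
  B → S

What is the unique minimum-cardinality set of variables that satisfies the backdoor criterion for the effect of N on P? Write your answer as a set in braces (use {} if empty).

{B, T}

Variables eligible for adjustment (non-descendants of N, excluding N and P): {B, S, T, U}.
Backdoor paths from N to P:
  P1: N <- B -> T -> P
  P2: N <- B -> M <- T -> P
  P3: N <- B -> S <- T -> P
  P4: N <- B -> P
  P5: N <- T <- B -> P
  P6: N <- T -> M <- B -> P
  P7: N <- T -> S <- B -> P
  P8: N <- T -> P
The empty set is not sufficient: P1 (N <- B -> T -> P) has no collider blocking it and no conditioned non-collider, so it is open.
Try {B, T}:
  P1: blocked at fork node B ∈ conditioning set.
  P2: blocked at fork node B ∈ conditioning set.
  P3: blocked at fork node B ∈ conditioning set.
  P4: blocked at fork node B ∈ conditioning set.
  P5: blocked at chain node T ∈ conditioning set.
  P6: blocked at fork node T ∈ conditioning set.
  P7: blocked at fork node T ∈ conditioning set.
  P8: blocked at fork node T ∈ conditioning set.
{B, T} contains no descendant of N and blocks every backdoor path.
Every element of {B, T} is needed (dropping B leaves P4 open; dropping T leaves P8 open), so no proper subset is valid.
Among all size-2 subsets of the eligible variables, only {B, T} blocks every backdoor path, so it is the unique smallest valid adjustment set.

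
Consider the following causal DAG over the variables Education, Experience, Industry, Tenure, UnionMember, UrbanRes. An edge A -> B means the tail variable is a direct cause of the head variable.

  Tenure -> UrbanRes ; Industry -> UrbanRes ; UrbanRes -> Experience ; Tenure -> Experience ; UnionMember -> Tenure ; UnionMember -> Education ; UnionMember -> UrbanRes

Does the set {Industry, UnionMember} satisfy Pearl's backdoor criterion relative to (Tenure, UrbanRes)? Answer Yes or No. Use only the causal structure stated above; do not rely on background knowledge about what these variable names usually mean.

Yes

Backdoor paths from Tenure to UrbanRes (paths whose first edge points into Tenure):
  P1: Tenure <- UnionMember -> UrbanRes
Condition 1 (no descendant of Tenure in the set): holds — descendants of Tenure are {Experience, UrbanRes}; none are in {Industry, UnionMember}.
Condition 2 (every backdoor path blocked by {Industry, UnionMember}):
  P1: blocked at fork node UnionMember ∈ conditioning set.
{Industry, UnionMember} satisfies the backdoor criterion.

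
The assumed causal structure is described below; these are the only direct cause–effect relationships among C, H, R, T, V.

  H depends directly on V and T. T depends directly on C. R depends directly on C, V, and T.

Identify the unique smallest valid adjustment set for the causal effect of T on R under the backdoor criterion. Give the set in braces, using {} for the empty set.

Variables eligible for adjustment (non-descendants of T, excluding T and R): {C, V}.
Backdoor paths from T to R:
  P1: T <- C -> R
The empty set is not sufficient: P1 (T <- C -> R) has no collider blocking it and no conditioned non-collider, so it is open.
Try {C}:
  P1: blocked at fork node C ∈ conditioning set.
{C} contains no descendant of T and blocks every backdoor path.
No other singleton works — e.g. {V} leaves P1 open — so {C} is the unique smallest valid adjustment set.

{C}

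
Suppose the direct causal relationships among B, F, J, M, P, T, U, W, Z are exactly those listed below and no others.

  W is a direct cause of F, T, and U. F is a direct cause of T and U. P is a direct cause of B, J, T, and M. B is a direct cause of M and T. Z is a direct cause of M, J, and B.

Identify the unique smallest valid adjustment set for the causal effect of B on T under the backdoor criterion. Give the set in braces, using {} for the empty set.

{P}

Variables eligible for adjustment (non-descendants of B, excluding B and T): {F, J, P, U, W, Z}.
Backdoor paths from B to T:
  P1: B <- P -> T
  P2: B <- Z -> J <- P -> T
  P3: B <- Z -> M <- P -> T
The empty set is not sufficient: P1 (B <- P -> T) has no collider blocking it and no conditioned non-collider, so it is open.
Try {P}:
  P1: blocked at fork node P ∈ conditioning set.
  P2: blocked at collider J (neither it nor any descendant is in the conditioning set).
  P3: blocked at collider M (neither it nor any descendant is in the conditioning set).
{P} contains no descendant of B and blocks every backdoor path.
No other singleton works — e.g. {Z} leaves P1 open — so {P} is the unique smallest valid adjustment set.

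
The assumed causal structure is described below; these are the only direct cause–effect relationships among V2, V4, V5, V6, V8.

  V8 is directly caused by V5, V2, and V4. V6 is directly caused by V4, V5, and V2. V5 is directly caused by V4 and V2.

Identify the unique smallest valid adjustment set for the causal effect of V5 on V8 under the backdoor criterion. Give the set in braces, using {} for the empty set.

{V2, V4}

Variables eligible for adjustment (non-descendants of V5, excluding V5 and V8): {V2, V4}.
Backdoor paths from V5 to V8:
  P1: V5 <- V4 -> V8
  P2: V5 <- V4 -> V6 <- V2 -> V8
  P3: V5 <- V2 -> V8
  P4: V5 <- V2 -> V6 <- V4 -> V8
The empty set is not sufficient: P1 (V5 <- V4 -> V8) has no collider blocking it and no conditioned non-collider, so it is open.
Try {V2, V4}:
  P1: blocked at fork node V4 ∈ conditioning set.
  P2: blocked at fork node V4 ∈ conditioning set.
  P3: blocked at fork node V2 ∈ conditioning set.
  P4: blocked at fork node V2 ∈ conditioning set.
{V2, V4} contains no descendant of V5 and blocks every backdoor path.
Every element of {V2, V4} is needed (dropping V2 leaves P3 open; dropping V4 leaves P1 open), so no proper subset is valid.
Among all size-2 subsets of the eligible variables, only {V2, V4} blocks every backdoor path, so it is the unique smallest valid adjustment set.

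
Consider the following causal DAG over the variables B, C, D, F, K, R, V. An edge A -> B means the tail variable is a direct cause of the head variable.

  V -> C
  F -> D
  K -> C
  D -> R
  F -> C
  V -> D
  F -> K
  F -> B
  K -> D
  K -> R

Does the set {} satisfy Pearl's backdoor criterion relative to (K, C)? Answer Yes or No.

Backdoor paths from K to C (paths whose first edge points into K):
  P1: K <- F -> C
  P2: K <- F -> D <- V -> C
Condition 1 (no descendant of K in the set): holds — descendants of K are {C, D, R}; none are in {}.
Condition 2 (every backdoor path blocked by {}):
  P1: open — no interior node is in the conditioning set.
  P2: blocked at collider D (neither it nor any descendant is in the conditioning set).
{} does not satisfy the backdoor criterion.

No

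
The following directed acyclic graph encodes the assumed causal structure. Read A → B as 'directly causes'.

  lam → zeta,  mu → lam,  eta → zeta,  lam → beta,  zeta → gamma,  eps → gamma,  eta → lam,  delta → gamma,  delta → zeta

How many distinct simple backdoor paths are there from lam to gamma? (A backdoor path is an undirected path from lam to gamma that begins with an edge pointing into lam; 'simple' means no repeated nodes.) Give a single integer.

2

A backdoor path from lam to gamma is any simple undirected path whose first edge points into lam (i.e. leaves lam via a parent).
Parents of lam: {eta, mu}.
Enumerating:
  P1: lam <- eta -> zeta <- delta -> gamma
  P2: lam <- eta -> zeta -> gamma
That exhausts the simple backdoor paths. Count: 2.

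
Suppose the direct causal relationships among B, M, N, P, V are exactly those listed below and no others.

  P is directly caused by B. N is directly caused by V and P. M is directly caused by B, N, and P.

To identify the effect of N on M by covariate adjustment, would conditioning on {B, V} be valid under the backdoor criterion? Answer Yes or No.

Backdoor paths from N to M (paths whose first edge points into N):
  P1: N <- P <- B -> M
  P2: N <- P -> M
Condition 1 (no descendant of N in the set): holds — descendants of N are {M}; none are in {B, V}.
Condition 2 (every backdoor path blocked by {B, V}):
  P1: blocked at fork node B ∈ conditioning set.
  P2: open — no interior node is in the conditioning set.
{B, V} does not satisfy the backdoor criterion.

No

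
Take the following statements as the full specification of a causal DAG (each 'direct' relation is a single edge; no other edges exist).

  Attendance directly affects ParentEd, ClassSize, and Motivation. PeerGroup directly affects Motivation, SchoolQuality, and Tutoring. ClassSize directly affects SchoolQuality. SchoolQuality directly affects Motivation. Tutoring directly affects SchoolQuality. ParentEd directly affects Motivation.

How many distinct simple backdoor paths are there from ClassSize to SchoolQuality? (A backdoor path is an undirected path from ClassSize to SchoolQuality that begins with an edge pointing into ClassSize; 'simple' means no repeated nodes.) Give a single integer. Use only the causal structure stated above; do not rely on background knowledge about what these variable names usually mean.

6

A backdoor path from ClassSize to SchoolQuality is any simple undirected path whose first edge points into ClassSize (i.e. leaves ClassSize via a parent).
Parents of ClassSize: {Attendance}.
Enumerating:
  P1: ClassSize <- Attendance -> ParentEd -> Motivation <- PeerGroup -> Tutoring -> SchoolQuality
  P2: ClassSize <- Attendance -> ParentEd -> Motivation <- PeerGroup -> SchoolQuality
  P3: ClassSize <- Attendance -> ParentEd -> Motivation <- SchoolQuality
  P4: ClassSize <- Attendance -> Motivation <- PeerGroup -> Tutoring -> SchoolQuality
  P5: ClassSize <- Attendance -> Motivation <- PeerGroup -> SchoolQuality
  P6: ClassSize <- Attendance -> Motivation <- SchoolQuality
That exhausts the simple backdoor paths. Count: 6.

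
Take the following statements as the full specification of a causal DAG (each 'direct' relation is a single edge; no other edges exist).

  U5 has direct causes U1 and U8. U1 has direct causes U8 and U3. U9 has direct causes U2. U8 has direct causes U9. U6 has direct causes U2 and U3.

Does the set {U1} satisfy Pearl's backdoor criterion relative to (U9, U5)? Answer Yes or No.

Backdoor paths from U9 to U5 (paths whose first edge points into U9):
  P1: U9 <- U2 -> U6 <- U3 -> U1 <- U8 -> U5
  P2: U9 <- U2 -> U6 <- U3 -> U1 -> U5
Condition 1 (no descendant of U9 in the set): FAILS — U1 is a descendant of U9.
Condition 2 (every backdoor path blocked by {U1}):
  P1: blocked at collider U6 (neither it nor any descendant is in the conditioning set).
  P2: blocked at collider U6 (neither it nor any descendant is in the conditioning set).
{U1} does not satisfy the backdoor criterion.

No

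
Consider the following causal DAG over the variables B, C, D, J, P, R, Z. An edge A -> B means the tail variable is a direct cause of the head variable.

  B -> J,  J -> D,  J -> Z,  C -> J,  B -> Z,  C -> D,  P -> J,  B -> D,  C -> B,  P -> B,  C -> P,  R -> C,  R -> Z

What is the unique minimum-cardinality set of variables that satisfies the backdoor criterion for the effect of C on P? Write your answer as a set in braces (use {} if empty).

{}

Variables eligible for adjustment (non-descendants of C, excluding C and P): {R}.
Backdoor paths from C to P:
  P1: C <- R -> Z <- B <- P
  P2: C <- R -> Z <- B -> J <- P
  P3: C <- R -> Z <- B -> D <- J <- P
  P4: C <- R -> Z <- J <- P
  P5: C <- R -> Z <- J <- B <- P
  P6: C <- R -> Z <- J -> D <- B <- P
Each backdoor path contains an unconditioned collider, so every path is already blocked with the empty conditioning set:
  P1: blocked at collider Z (neither it nor any descendant is in the conditioning set).
  P2: blocked at collider Z (neither it nor any descendant is in the conditioning set).
  P3: blocked at collider Z (neither it nor any descendant is in the conditioning set).
  P4: blocked at collider Z (neither it nor any descendant is in the conditioning set).
  P5: blocked at collider Z (neither it nor any descendant is in the conditioning set).
  P6: blocked at collider Z (neither it nor any descendant is in the conditioning set).
The empty set is therefore the unique smallest valid set.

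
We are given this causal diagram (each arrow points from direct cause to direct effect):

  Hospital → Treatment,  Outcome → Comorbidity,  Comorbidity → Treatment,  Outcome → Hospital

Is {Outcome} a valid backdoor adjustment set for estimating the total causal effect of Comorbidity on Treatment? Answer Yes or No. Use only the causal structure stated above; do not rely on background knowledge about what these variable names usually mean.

Backdoor paths from Comorbidity to Treatment (paths whose first edge points into Comorbidity):
  P1: Comorbidity <- Outcome -> Hospital -> Treatment
Condition 1 (no descendant of Comorbidity in the set): holds — descendants of Comorbidity are {Treatment}; none are in {Outcome}.
Condition 2 (every backdoor path blocked by {Outcome}):
  P1: blocked at fork node Outcome ∈ conditioning set.
{Outcome} satisfies the backdoor criterion.

Yes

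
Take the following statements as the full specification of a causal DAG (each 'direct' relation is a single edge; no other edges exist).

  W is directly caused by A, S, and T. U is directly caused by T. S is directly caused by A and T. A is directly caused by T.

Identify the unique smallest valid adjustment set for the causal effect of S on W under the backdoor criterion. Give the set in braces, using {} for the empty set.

Variables eligible for adjustment (non-descendants of S, excluding S and W): {A, T, U}.
Backdoor paths from S to W:
  P1: S <- T -> A -> W
  P2: S <- T -> W
  P3: S <- A <- T -> W
  P4: S <- A -> W
The empty set is not sufficient: P1 (S <- T -> A -> W) has no collider blocking it and no conditioned non-collider, so it is open.
Try {A, T}:
  P1: blocked at fork node T ∈ conditioning set.
  P2: blocked at fork node T ∈ conditioning set.
  P3: blocked at chain node A ∈ conditioning set.
  P4: blocked at fork node A ∈ conditioning set.
{A, T} contains no descendant of S and blocks every backdoor path.
Every element of {A, T} is needed (dropping A leaves P4 open; dropping T leaves P2 open), so no proper subset is valid.
Among all size-2 subsets of the eligible variables, only {A, T} blocks every backdoor path, so it is the unique smallest valid adjustment set.

{A, T}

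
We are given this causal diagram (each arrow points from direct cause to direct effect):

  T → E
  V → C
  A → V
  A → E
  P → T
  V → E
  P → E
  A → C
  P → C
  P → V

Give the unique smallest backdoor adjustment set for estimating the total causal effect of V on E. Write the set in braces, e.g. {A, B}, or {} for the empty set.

Variables eligible for adjustment (non-descendants of V, excluding V and E): {A, P, T}.
Backdoor paths from V to E:
  P1: V <- P -> C <- A -> E
  P2: V <- P -> T -> E
  P3: V <- P -> E
  P4: V <- A -> C <- P -> T -> E
  P5: V <- A -> C <- P -> E
  P6: V <- A -> E
The empty set is not sufficient: P2 (V <- P -> T -> E) has no collider blocking it and no conditioned non-collider, so it is open.
Try {A, P}:
  P1: blocked at fork node P ∈ conditioning set.
  P2: blocked at fork node P ∈ conditioning set.
  P3: blocked at fork node P ∈ conditioning set.
  P4: blocked at fork node A ∈ conditioning set.
  P5: blocked at fork node A ∈ conditioning set.
  P6: blocked at fork node A ∈ conditioning set.
{A, P} contains no descendant of V and blocks every backdoor path.
Every element of {A, P} is needed (dropping A leaves P6 open; dropping P leaves P2 open), so no proper subset is valid.
Among all size-2 subsets of the eligible variables, only {A, P} blocks every backdoor path, so it is the unique smallest valid adjustment set.

{A, P}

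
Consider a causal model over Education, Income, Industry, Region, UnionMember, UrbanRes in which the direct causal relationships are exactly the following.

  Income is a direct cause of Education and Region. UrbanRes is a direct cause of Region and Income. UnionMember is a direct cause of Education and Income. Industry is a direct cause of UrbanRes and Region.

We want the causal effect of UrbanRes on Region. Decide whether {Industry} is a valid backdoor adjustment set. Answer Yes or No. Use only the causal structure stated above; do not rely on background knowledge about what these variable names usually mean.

Yes

Backdoor paths from UrbanRes to Region (paths whose first edge points into UrbanRes):
  P1: UrbanRes <- Industry -> Region
Condition 1 (no descendant of UrbanRes in the set): holds — descendants of UrbanRes are {Education, Income, Region}; none are in {Industry}.
Condition 2 (every backdoor path blocked by {Industry}):
  P1: blocked at fork node Industry ∈ conditioning set.
{Industry} satisfies the backdoor criterion.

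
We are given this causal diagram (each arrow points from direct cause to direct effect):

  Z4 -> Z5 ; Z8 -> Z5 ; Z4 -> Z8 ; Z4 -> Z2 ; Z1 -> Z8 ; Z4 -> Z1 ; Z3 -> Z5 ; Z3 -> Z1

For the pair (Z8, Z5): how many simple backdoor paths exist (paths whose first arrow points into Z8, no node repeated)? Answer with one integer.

4

A backdoor path from Z8 to Z5 is any simple undirected path whose first edge points into Z8 (i.e. leaves Z8 via a parent).
Parents of Z8: {Z1, Z4}.
Enumerating:
  P1: Z8 <- Z4 -> Z1 <- Z3 -> Z5
  P2: Z8 <- Z4 -> Z5
  P3: Z8 <- Z1 <- Z4 -> Z5
  P4: Z8 <- Z1 <- Z3 -> Z5
That exhausts the simple backdoor paths. Count: 4.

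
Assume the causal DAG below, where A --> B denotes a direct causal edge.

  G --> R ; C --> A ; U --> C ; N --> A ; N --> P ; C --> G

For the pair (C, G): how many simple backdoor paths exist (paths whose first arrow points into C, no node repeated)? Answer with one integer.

A backdoor path from C to G is any simple undirected path whose first edge points into C (i.e. leaves C via a parent).
Parents of C: {U}.
No simple path from any parent of C reaches G without revisiting C, so there are no backdoor paths.

0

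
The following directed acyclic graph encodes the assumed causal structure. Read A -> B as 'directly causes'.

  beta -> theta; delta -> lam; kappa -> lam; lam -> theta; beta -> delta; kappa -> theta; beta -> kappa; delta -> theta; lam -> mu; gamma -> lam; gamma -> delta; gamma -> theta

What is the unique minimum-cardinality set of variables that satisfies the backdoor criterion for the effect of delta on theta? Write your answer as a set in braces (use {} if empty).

{beta, gamma}

Variables eligible for adjustment (non-descendants of delta, excluding delta and theta): {beta, gamma, kappa}.
Backdoor paths from delta to theta:
  P1: delta <- gamma -> lam <- kappa <- beta -> theta
  P2: delta <- gamma -> lam <- kappa -> theta
  P3: delta <- gamma -> lam -> theta
  P4: delta <- gamma -> theta
  P5: delta <- beta -> kappa -> lam <- gamma -> theta
  P6: delta <- beta -> kappa -> lam -> theta
  P7: delta <- beta -> kappa -> theta
  P8: delta <- beta -> theta
The empty set is not sufficient: P3 (delta <- gamma -> lam -> theta) has no collider blocking it and no conditioned non-collider, so it is open.
Try {beta, gamma}:
  P1: blocked at fork node gamma ∈ conditioning set.
  P2: blocked at fork node gamma ∈ conditioning set.
  P3: blocked at fork node gamma ∈ conditioning set.
  P4: blocked at fork node gamma ∈ conditioning set.
  P5: blocked at fork node beta ∈ conditioning set.
  P6: blocked at fork node beta ∈ conditioning set.
  P7: blocked at fork node beta ∈ conditioning set.
  P8: blocked at fork node beta ∈ conditioning set.
{beta, gamma} contains no descendant of delta and blocks every backdoor path.
Every element of {beta, gamma} is needed (dropping beta leaves P6 open; dropping gamma leaves P3 open), so no proper subset is valid.
Among all size-2 subsets of the eligible variables, only {beta, gamma} blocks every backdoor path, so it is the unique smallest valid adjustment set.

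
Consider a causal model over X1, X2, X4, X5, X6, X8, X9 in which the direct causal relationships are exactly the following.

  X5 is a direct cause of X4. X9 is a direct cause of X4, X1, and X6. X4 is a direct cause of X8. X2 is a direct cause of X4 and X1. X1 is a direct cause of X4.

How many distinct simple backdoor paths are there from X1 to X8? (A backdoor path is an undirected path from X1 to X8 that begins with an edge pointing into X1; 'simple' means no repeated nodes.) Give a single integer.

2

A backdoor path from X1 to X8 is any simple undirected path whose first edge points into X1 (i.e. leaves X1 via a parent).
Parents of X1: {X2, X9}.
Enumerating:
  P1: X1 <- X2 -> X4 -> X8
  P2: X1 <- X9 -> X4 -> X8
That exhausts the simple backdoor paths. Count: 2.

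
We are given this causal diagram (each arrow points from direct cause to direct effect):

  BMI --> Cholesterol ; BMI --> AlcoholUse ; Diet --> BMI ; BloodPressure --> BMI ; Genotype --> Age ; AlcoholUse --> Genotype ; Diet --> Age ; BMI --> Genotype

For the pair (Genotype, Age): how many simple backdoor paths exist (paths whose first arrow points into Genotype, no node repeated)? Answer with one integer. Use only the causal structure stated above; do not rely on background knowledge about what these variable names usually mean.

A backdoor path from Genotype to Age is any simple undirected path whose first edge points into Genotype (i.e. leaves Genotype via a parent).
Parents of Genotype: {AlcoholUse, BMI}.
Enumerating:
  P1: Genotype <- BMI <- Diet -> Age
  P2: Genotype <- AlcoholUse <- BMI <- Diet -> Age
That exhausts the simple backdoor paths. Count: 2.

2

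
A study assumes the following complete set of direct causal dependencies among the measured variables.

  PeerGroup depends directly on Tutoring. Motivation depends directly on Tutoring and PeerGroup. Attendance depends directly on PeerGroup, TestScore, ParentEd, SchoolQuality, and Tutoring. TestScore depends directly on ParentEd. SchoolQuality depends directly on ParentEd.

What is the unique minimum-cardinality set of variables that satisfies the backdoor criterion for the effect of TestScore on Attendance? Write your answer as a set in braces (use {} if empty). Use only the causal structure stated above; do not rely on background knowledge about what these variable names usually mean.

{ParentEd}

Variables eligible for adjustment (non-descendants of TestScore, excluding TestScore and Attendance): {Motivation, ParentEd, PeerGroup, SchoolQuality, Tutoring}.
Backdoor paths from TestScore to Attendance:
  P1: TestScore <- ParentEd -> SchoolQuality -> Attendance
  P2: TestScore <- ParentEd -> Attendance
The empty set is not sufficient: P1 (TestScore <- ParentEd -> SchoolQuality -> Attendance) has no collider blocking it and no conditioned non-collider, so it is open.
Try {ParentEd}:
  P1: blocked at fork node ParentEd ∈ conditioning set.
  P2: blocked at fork node ParentEd ∈ conditioning set.
{ParentEd} contains no descendant of TestScore and blocks every backdoor path.
No other singleton works — e.g. {Tutoring} leaves P1 open — so {ParentEd} is the unique smallest valid adjustment set.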